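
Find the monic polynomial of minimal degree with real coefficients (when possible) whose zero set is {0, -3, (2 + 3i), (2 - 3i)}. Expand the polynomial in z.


The polynomial is p(z) = ∏_{α ∈ S} (z − α), where S = {0, -3, (2 + 3i), (2 - 3i)}.
Expanding the product yields: p(z) = z^4 -z^3 + z^2 + 39·z.
Note conjugate pairs combine to real quadratics: (z − (2+3i))(z − (2−3i)) = z² − 4z + 13.
The resulting polynomial has degree 4 and real coefficients as required.

p(z) = z^4 -z^3 + z^2 + 39·z.


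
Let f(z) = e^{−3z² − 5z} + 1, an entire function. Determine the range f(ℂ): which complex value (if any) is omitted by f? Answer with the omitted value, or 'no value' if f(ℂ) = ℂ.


Little Picard bounds the complement of f(ℂ) to at most one point.
The exponent g(z) = −3z² − 5z is a nonconstant polynomial, hence surjective onto ℂ. So e^{g(z)} takes every value in {e^w : w ∈ ℂ} = ℂ ∖ {0}. Adding 1 shifts the range to ℂ ∖ {1}. f omits exactly 1.

Omitted value: 1.


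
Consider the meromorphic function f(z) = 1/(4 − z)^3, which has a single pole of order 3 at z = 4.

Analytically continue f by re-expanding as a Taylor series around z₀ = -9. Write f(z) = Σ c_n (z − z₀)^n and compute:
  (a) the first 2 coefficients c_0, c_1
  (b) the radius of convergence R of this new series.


Let w = z − z₀, so z = z₀ + w.
Then 4 − z = 4 − (z₀ + w) = (4 − z₀) − w = 13 − w.
f(z) = 1/(13 − w)^3 = (1/(13)^3) · (1 − w/(13))^{−3}.
By the binomial series (1−u)^{−3} = Σ_{n≥0} C(n+2, 2) u^n for |u|<1, with u = w/(13):
  c_n = C(n+2, 2) / (13)^(n+3).
  c_0 = 1/(13)^3 = 1/2197.
  c_1 = 3/(13)^4 = 3/28561.
The series is valid for |w/d| < 1, i.e. |z − z₀| < |d|.
Radius of convergence: R = |4 − z₀| = |13| = 13 (distance from z₀ to the singularity z = 4).

c_0 = 1/2197, c_1 = 3/28561; R = 13.


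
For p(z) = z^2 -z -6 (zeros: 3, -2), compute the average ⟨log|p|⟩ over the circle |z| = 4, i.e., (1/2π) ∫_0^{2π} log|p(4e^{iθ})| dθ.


Zeros: -2, 3; r = 4.
Inside |z| < r: -2, 3. Outside (|z| ≥ r): ∅.
p(0) = -6, so log|p(0)| = log(6) = 1.7918.
Apply Jensen: I(r) = log|p(0)| + Σ_k log(r/|z_k|), summed over zeros inside |z| < r.
  log(r/|z_k|) for z_k = 3: log(4/3) = 0.2877
  log(r/|z_k|) for z_k = -2: log(4/2) = 0.6931
Sum over inside zeros: 0.9808.
I(r) = log|p(0)| + (inside sum) = 1.7918 + 0.9808 = 2.7726.
Closed form (all zeros inside, monic): I(r) = n·log(r) = 2·log(4) = 2.7726. ✓

I(r) ≈ 2.7726.


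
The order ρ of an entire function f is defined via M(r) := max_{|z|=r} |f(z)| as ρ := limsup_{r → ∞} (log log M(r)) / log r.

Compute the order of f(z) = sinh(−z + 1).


sinh(w) is a linear combination of e^{iw} and e^{−iw} (or e^w, e^{−w} in the hyperbolic case), so |sinh(w)| ≤ e^{|w|}. With w = −z + 1, |w| ≤ 1|z| + 1 = 1r + 1 on |z| = r, giving M(r) ≤ e^{1r + 1}, so ρ ≤ 1. On a suitable ray (z = it for sin/cos; z = t for sinh/cosh, t real → ∞), |sinh(−z + 1)| grows like e^{1|t|}/2, so ρ ≥ 1. Hence ρ = 1.
Therefore ρ = 1.

Order ρ = 1.


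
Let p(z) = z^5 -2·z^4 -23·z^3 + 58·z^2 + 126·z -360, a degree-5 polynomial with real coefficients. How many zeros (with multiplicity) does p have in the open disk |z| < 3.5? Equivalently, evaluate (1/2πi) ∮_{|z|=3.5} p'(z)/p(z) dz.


The zeros of p are: (3 + 1i), (3 - 1i), -4, -3, 3.
Their magnitudes are: 3.162, 3.162, 4, 3, 3.
Zeros with |z| < R = 3.5: (3 + 1i), (3 - 1i), -3, 3.
Count = 4.
By the argument principle, (1/2πi) ∮_{|z|=R} p'(z)/p(z) dz equals exactly this count.

Number of zeros inside |z| < 3.5: 4.


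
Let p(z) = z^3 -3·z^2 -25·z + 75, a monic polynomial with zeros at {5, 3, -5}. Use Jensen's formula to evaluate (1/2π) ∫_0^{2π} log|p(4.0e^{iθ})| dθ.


Zeros: -5, 3, 5; r = 4.0.
Inside |z| < r: 3. Outside (|z| ≥ r): -5, 5.
p(0) = 75, so log|p(0)| = log(75) = 4.3175.
Apply Jensen: I(r) = log|p(0)| + Σ_k log(r/|z_k|), summed over zeros inside |z| < r.
  log(r/|z_k|) for z_k = 3: log(4.0/3) = 0.2877
  Outside zeros (-5, 5) contribute nothing to the Jensen sum.
Sum over inside zeros: 0.2877.
I(r) = log|p(0)| + (inside sum) = 4.3175 + 0.2877 = 4.6052.
Note: since some zeros are outside |z| ≤ r, the simplified n·log(r) form does NOT apply — only the inside zeros contribute.

I(r) ≈ 4.6052.


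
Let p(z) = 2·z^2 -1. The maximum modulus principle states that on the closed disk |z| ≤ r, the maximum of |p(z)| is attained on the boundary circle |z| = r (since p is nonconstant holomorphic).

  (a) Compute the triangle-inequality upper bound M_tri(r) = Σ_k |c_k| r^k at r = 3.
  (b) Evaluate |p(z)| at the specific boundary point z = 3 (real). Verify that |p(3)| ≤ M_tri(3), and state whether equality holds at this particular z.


Coefficients: c_0 = -1, c_1 = 0, c_2 = 2. Radius r = 3.
Part (a). Triangle bound: M_tri(r) = Σ_k |c_k| r^k
  = |-1|·3^0 + |0|·3^1 + |2|·3^2
  = 1 + 0 + 18 = 19.
This bounds M(r) := max_{|z|=r} |p(z)| from above; equality holds iff all terms c_k z^k can be made to align in phase at a single z on |z|=r.
Part (b). At z = 3 (real, on the circle |z| = r):
  p(3) = (-1)·3^0 + (0)·3^1 + (2)·3^2 = 17.
  |p(3)| = 17.
Check: |p(3)| = 17 ≤ 19 = M_tri(3). ✓ Equality does not hold at z = 3 (the coefficients have mixed signs, so the terms do not all align in phase there).

M_tri(3) = 19; |p(3)| = 17; equality at z=3: no.


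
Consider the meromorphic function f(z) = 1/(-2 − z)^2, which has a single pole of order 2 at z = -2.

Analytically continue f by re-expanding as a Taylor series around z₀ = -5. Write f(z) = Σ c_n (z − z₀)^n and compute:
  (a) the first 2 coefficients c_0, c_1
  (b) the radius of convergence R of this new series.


Let w = z − z₀, so z = z₀ + w.
Then -2 − z = -2 − (z₀ + w) = (-2 − z₀) − w = 3 − w.
f(z) = 1/(3 − w)^2 = (1/(3)^2) · (1 − w/(3))^{−2}.
By the binomial series (1−u)^{−2} = Σ_{n≥0} C(n+1, 1) u^n for |u|<1, with u = w/(3):
  c_n = C(n+1, 1) / (3)^(n+2).
  c_0 = 1/(3)^2 = 1/9.
  c_1 = 2/(3)^3 = 2/27.
The series is valid for |w/d| < 1, i.e. |z − z₀| < |d|.
Radius of convergence: R = |-2 − z₀| = |3| = 3 (distance from z₀ to the singularity z = -2).

c_0 = 1/9, c_1 = 2/27; R = 3.


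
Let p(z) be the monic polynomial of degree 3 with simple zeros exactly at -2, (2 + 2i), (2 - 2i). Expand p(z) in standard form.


The polynomial is p(z) = ∏_{α ∈ S} (z − α), where S = {-2, (2 + 2i), (2 - 2i)}.
Expanding the product yields: p(z) = z^3 -2·z^2 + 16.
Note conjugate pairs combine to real quadratics: (z − (2+2i))(z − (2−2i)) = z² − 4z + 8.
The resulting polynomial has degree 3 and real coefficients as required.

p(z) = z^3 -2·z^2 + 16.


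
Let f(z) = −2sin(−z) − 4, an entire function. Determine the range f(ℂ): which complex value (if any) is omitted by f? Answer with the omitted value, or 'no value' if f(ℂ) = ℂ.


Little Picard bounds the complement of f(ℂ) to at most one point.
sin is entire and surjective onto ℂ: for every w ∈ ℂ, sin(ζ) = w has a solution ζ ∈ ℂ (e.g., via the complex inverse arcsin). With ζ = −z this gives z = ζ/(-1). Then -2·sin(−z) takes every value in -2·ℂ = ℂ, and adding -4 is a bijection of ℂ. So f is surjective and omits no value. (Note: only on the real line is sin bounded by [−1, 1].)

Omitted value: no value.


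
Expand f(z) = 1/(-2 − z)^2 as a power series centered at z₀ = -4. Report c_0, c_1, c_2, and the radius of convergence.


Let w = z − z₀, so z = z₀ + w.
Then -2 − z = -2 − (z₀ + w) = (-2 − z₀) − w = 2 − w.
f(z) = 1/(2 − w)^2 = (1/(2)^2) · (1 − w/(2))^{−2}.
By the binomial series (1−u)^{−2} = Σ_{n≥0} C(n+1, 1) u^n for |u|<1, with u = w/(2):
  c_n = C(n+1, 1) / (2)^(n+2).
  c_0 = 1/(2)^2 = 1/4.
  c_1 = 2/(2)^3 = 1/4.
  c_2 = 3/(2)^4 = 3/16.
The series is valid for |w/d| < 1, i.e. |z − z₀| < |d|.
Radius of convergence: R = |-2 − z₀| = |2| = 2 (distance from z₀ to the singularity z = -2).

c_0 = 1/4, c_1 = 1/4, c_2 = 3/16; R = 2.


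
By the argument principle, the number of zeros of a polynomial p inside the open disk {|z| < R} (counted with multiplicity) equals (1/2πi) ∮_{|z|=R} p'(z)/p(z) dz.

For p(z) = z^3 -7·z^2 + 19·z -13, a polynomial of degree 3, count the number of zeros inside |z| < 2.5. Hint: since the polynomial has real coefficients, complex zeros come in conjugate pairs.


The zeros of p are: 1, (3 + 2i), (3 - 2i).
Their magnitudes are: 1, 3.606, 3.606.
Zeros with |z| < R = 2.5: 1.
Count = 1.
By the argument principle, (1/2πi) ∮_{|z|=R} p'(z)/p(z) dz equals exactly this count.

Number of zeros inside |z| < 2.5: 1.


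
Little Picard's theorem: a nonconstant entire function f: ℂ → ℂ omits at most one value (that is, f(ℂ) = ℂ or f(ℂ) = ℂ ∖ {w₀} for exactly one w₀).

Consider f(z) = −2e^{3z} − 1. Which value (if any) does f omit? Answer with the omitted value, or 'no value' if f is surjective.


Little Picard bounds the complement of f(ℂ) to at most one point.
e^{3z} is never zero on ℂ, so -2·e^{3z} takes every value in ℂ ∖ {0}. Adding -1 shifts the range to ℂ ∖ {-1}. Thus f omits exactly the value -1.

Omitted value: -1.


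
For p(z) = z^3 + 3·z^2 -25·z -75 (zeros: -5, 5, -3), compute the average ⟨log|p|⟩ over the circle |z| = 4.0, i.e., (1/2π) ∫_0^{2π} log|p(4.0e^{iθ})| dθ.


Zeros: -5, -3, 5; r = 4.0.
Inside |z| < r: -3. Outside (|z| ≥ r): -5, 5.
p(0) = -75, so log|p(0)| = log(75) = 4.3175.
Apply Jensen: I(r) = log|p(0)| + Σ_k log(r/|z_k|), summed over zeros inside |z| < r.
  log(r/|z_k|) for z_k = -3: log(4.0/3) = 0.2877
  Outside zeros (-5, 5) contribute nothing to the Jensen sum.
Sum over inside zeros: 0.2877.
I(r) = log|p(0)| + (inside sum) = 4.3175 + 0.2877 = 4.6052.
Note: since some zeros are outside |z| ≤ r, the simplified n·log(r) form does NOT apply — only the inside zeros contribute.

I(r) ≈ 4.6052.


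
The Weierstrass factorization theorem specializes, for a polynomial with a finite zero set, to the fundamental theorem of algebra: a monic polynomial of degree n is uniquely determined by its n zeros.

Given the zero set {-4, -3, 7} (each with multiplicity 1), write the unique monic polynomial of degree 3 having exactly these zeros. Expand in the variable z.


The polynomial is p(z) = ∏_{α ∈ S} (z − α), where S = {-4, -3, 7}.
Expanding the product yields: p(z) = z^3 -37·z -84.
The resulting polynomial has degree 3 and real coefficients as required.

p(z) = z^3 -37·z -84.


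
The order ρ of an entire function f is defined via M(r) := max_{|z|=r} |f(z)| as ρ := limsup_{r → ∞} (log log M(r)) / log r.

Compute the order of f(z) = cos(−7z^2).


Write cos(w) = (e^{iw} ± e^{−iw})/(2 or 2i), so |cos(w)| ≤ e^{|w|}. With w = −7z^2, |w| ≤ 7r^2 + 0 on |z|=r, giving M(r) ≤ e^{7r^2 + 0} and ρ ≤ 2. For the lower bound, choose z on |z|=r with -7z^2 purely imaginary of modulus 7r^2; then |cos(−7z^2)| grows like e^{7r^2}/2, so ρ ≥ 2. Hence ρ = 2.
Therefore ρ = 2.

Order ρ = 2.


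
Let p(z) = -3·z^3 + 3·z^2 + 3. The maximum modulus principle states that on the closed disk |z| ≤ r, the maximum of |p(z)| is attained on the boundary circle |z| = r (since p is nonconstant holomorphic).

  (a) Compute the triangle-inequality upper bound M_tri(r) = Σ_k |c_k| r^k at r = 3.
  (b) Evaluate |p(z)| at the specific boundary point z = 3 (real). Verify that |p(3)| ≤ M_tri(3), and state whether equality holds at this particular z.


Coefficients: c_0 = 3, c_1 = 0, c_2 = 3, c_3 = -3. Radius r = 3.
Part (a). Triangle bound: M_tri(r) = Σ_k |c_k| r^k
  = |3|·3^0 + |0|·3^1 + |3|·3^2 + |-3|·3^3
  = 3 + 0 + 27 + 81 = 111.
This bounds M(r) := max_{|z|=r} |p(z)| from above; equality holds iff all terms c_k z^k can be made to align in phase at a single z on |z|=r.
Part (b). At z = 3 (real, on the circle |z| = r):
  p(3) = (3)·3^0 + (0)·3^1 + (3)·3^2 + (-3)·3^3 = -51.
  |p(3)| = 51.
Check: |p(3)| = 51 ≤ 111 = M_tri(3). ✓ Equality does not hold at z = 3 (the coefficients have mixed signs, so the terms do not all align in phase there).

M_tri(3) = 111; |p(3)| = 51; equality at z=3: no.


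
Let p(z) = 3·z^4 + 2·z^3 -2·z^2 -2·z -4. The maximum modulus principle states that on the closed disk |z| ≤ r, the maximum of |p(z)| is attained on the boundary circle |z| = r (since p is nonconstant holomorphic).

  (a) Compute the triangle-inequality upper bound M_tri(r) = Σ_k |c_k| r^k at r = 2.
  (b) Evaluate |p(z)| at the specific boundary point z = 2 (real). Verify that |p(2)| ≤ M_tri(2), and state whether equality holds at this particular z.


Coefficients: c_0 = -4, c_1 = -2, c_2 = -2, c_3 = 2, c_4 = 3. Radius r = 2.
Part (a). Triangle bound: M_tri(r) = Σ_k |c_k| r^k
  = |-4|·2^0 + |-2|·2^1 + |-2|·2^2 + |2|·2^3 + |3|·2^4
  = 4 + 4 + 8 + 16 + 48 = 80.
This bounds M(r) := max_{|z|=r} |p(z)| from above; equality holds iff all terms c_k z^k can be made to align in phase at a single z on |z|=r.
Part (b). At z = 2 (real, on the circle |z| = r):
  p(2) = (-4)·2^0 + (-2)·2^1 + (-2)·2^2 + (2)·2^3 + (3)·2^4 = 48.
  |p(2)| = 48.
Check: |p(2)| = 48 ≤ 80 = M_tri(2). ✓ Equality does not hold at z = 2 (the coefficients have mixed signs, so the terms do not all align in phase there).

M_tri(2) = 80; |p(2)| = 48; equality at z=2: no.


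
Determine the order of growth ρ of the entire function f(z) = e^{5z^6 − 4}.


|e^{5z^6 − 4}| = e^{Re(5·z^6) + -4} ≤ e^{5|z|^6 + -4} = e^{5r^6 + -4} on |z| = r, so ρ ≤ 6. Choosing z on |z|=r so that 5·z^6 is real positive (always possible by picking arg z appropriately) gives |f(z)| = e^{5r^6 + -4}, matching the bound. The additive constant -4 does not affect log log M(r) ~ 6·log r. Hence ρ = 6.
Therefore ρ = 6.

Order ρ = 6.


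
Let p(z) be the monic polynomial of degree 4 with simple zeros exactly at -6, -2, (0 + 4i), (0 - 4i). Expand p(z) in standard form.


The polynomial is p(z) = ∏_{α ∈ S} (z − α), where S = {-6, -2, (0 + 4i), (0 - 4i)}.
Expanding the product yields: p(z) = z^4 + 8·z^3 + 28·z^2 + 128·z + 192.
Note conjugate pairs combine to real quadratics: (z − (0+4i))(z − (0−4i)) = z² + 16.
The resulting polynomial has degree 4 and real coefficients as required.

p(z) = z^4 + 8·z^3 + 28·z^2 + 128·z + 192.


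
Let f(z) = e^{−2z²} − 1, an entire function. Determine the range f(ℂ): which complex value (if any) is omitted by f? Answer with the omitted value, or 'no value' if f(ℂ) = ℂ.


Little Picard bounds the complement of f(ℂ) to at most one point.
The exponent g(z) = −2z² is a nonconstant polynomial, hence surjective onto ℂ. So e^{g(z)} takes every value in {e^w : w ∈ ℂ} = ℂ ∖ {0}. Adding -1 shifts the range to ℂ ∖ {-1}. f omits exactly -1.

Omitted value: -1.


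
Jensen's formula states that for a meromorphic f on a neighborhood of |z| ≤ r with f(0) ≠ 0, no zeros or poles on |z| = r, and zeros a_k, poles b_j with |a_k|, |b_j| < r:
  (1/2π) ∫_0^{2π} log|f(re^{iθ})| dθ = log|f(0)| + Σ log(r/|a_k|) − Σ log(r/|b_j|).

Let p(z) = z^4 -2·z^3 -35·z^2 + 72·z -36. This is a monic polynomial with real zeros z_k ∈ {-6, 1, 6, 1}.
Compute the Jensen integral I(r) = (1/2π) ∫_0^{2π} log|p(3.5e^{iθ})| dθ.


Zeros: -6, 1, 1, 6; r = 3.5.
Inside |z| < r: 1, 1. Outside (|z| ≥ r): -6, 6.
p(0) = -36, so log|p(0)| = log(36) = 3.5835.
Apply Jensen: I(r) = log|p(0)| + Σ_k log(r/|z_k|), summed over zeros inside |z| < r.
  log(r/|z_k|) for z_k = 1: log(3.5/1) = 1.2528
  log(r/|z_k|) for z_k = 1: log(3.5/1) = 1.2528
  Outside zeros (-6, 6) contribute nothing to the Jensen sum.
Sum over inside zeros: 2.5055.
I(r) = log|p(0)| + (inside sum) = 3.5835 + 2.5055 = 6.0890.
Note: since some zeros are outside |z| ≤ r, the simplified n·log(r) form does NOT apply — only the inside zeros contribute.

I(r) ≈ 6.0890.


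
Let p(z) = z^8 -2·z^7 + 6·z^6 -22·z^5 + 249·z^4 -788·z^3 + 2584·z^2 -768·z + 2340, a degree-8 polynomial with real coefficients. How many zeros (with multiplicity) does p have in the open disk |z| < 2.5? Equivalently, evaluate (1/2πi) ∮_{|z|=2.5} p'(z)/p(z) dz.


The zeros of p are: (0 + 1i), (0 - 1i), (3 + 2i), (3 - 2i), (1 + 3i), (1 - 3i), (-3 + 3i), (-3 - 3i).
Their magnitudes are: 1, 1, 3.606, 3.606, 3.162, 3.162, 4.243, 4.243.
Zeros with |z| < R = 2.5: (0 + 1i), (0 - 1i).
Count = 2.
By the argument principle, (1/2πi) ∮_{|z|=R} p'(z)/p(z) dz equals exactly this count.

Number of zeros inside |z| < 2.5: 2.


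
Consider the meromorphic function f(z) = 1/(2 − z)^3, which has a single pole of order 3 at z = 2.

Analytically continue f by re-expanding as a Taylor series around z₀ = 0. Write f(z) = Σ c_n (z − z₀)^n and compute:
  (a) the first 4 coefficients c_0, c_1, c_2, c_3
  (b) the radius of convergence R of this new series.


Let w = z − z₀, so z = z₀ + w.
Then 2 − z = 2 − (z₀ + w) = (2 − z₀) − w = 2 − w.
f(z) = 1/(2 − w)^3 = (1/(2)^3) · (1 − w/(2))^{−3}.
By the binomial series (1−u)^{−3} = Σ_{n≥0} C(n+2, 2) u^n for |u|<1, with u = w/(2):
  c_n = C(n+2, 2) / (2)^(n+3).
  c_0 = 1/(2)^3 = 1/8.
  c_1 = 3/(2)^4 = 3/16.
  c_2 = 6/(2)^5 = 3/16.
  c_3 = 10/(2)^6 = 5/32.
The series is valid for |w/d| < 1, i.e. |z − z₀| < |d|.
Radius of convergence: R = |2 − z₀| = |2| = 2 (distance from z₀ to the singularity z = 2).

c_0 = 1/8, c_1 = 3/16, c_2 = 3/16, c_3 = 5/32; R = 2.


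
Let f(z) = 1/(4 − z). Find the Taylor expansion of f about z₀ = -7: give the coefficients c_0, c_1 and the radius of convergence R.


Let w = z − z₀, so z = z₀ + w.
Then 4 − z = 4 − (z₀ + w) = (4 − z₀) − w = 11 − w.
f(z) = 1/(11 − w) = (1/(11)) · 1/(1 − w/(11)) = Σ_{n≥0} w^n / (11)^(n+1).
So c_n = 1/(11)^(n+1):
  c_0 = 1/(11)^1 = 1/11.
  c_1 = 1/(11)^2 = 1/121.
The series is valid for |w/d| < 1, i.e. |z − z₀| < |d|.
Radius of convergence: R = |4 − z₀| = |11| = 11 (distance from z₀ to the singularity z = 4).

c_0 = 1/11, c_1 = 1/121; R = 11.


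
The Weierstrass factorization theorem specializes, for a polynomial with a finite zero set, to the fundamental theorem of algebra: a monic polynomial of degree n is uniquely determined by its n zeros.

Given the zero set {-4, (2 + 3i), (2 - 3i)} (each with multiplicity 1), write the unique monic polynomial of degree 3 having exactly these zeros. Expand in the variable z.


The polynomial is p(z) = ∏_{α ∈ S} (z − α), where S = {-4, (2 + 3i), (2 - 3i)}.
Expanding the product yields: p(z) = z^3 -3·z + 52.
Note conjugate pairs combine to real quadratics: (z − (2+3i))(z − (2−3i)) = z² − 4z + 13.
The resulting polynomial has degree 3 and real coefficients as required.

p(z) = z^3 -3·z + 52.


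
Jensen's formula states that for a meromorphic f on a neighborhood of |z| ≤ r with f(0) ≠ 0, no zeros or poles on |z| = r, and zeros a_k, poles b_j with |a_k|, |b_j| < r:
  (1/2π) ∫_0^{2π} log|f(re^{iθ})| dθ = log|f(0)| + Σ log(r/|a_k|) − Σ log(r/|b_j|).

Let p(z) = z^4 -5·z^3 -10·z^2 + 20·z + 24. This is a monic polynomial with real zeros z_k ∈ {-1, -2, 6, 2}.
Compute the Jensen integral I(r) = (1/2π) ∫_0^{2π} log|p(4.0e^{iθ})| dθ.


Zeros: -2, -1, 2, 6; r = 4.0.
Inside |z| < r: -2, -1, 2. Outside (|z| ≥ r): 6.
p(0) = 24, so log|p(0)| = log(24) = 3.1781.
Apply Jensen: I(r) = log|p(0)| + Σ_k log(r/|z_k|), summed over zeros inside |z| < r.
  log(r/|z_k|) for z_k = -1: log(4.0/1) = 1.3863
  log(r/|z_k|) for z_k = -2: log(4.0/2) = 0.6931
  log(r/|z_k|) for z_k = 2: log(4.0/2) = 0.6931
  Outside zeros (6) contribute nothing to the Jensen sum.
Sum over inside zeros: 2.7726.
I(r) = log|p(0)| + (inside sum) = 3.1781 + 2.7726 = 5.9506.
Note: since some zeros are outside |z| ≤ r, the simplified n·log(r) form does NOT apply — only the inside zeros contribute.

I(r) ≈ 5.9506.


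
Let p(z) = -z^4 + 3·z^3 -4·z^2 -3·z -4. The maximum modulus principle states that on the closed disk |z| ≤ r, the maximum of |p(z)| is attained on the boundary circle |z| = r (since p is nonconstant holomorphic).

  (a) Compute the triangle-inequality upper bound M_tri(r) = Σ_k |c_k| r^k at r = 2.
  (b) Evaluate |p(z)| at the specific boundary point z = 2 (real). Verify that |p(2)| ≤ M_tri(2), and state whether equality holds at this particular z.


Coefficients: c_0 = -4, c_1 = -3, c_2 = -4, c_3 = 3, c_4 = -1. Radius r = 2.
Part (a). Triangle bound: M_tri(r) = Σ_k |c_k| r^k
  = |-4|·2^0 + |-3|·2^1 + |-4|·2^2 + |3|·2^3 + |-1|·2^4
  = 4 + 6 + 16 + 24 + 16 = 66.
This bounds M(r) := max_{|z|=r} |p(z)| from above; equality holds iff all terms c_k z^k can be made to align in phase at a single z on |z|=r.
Part (b). At z = 2 (real, on the circle |z| = r):
  p(2) = (-4)·2^0 + (-3)·2^1 + (-4)·2^2 + (3)·2^3 + (-1)·2^4 = -18.
  |p(2)| = 18.
Check: |p(2)| = 18 ≤ 66 = M_tri(2). ✓ Equality does not hold at z = 2 (the coefficients have mixed signs, so the terms do not all align in phase there).

M_tri(2) = 66; |p(2)| = 18; equality at z=2: no.


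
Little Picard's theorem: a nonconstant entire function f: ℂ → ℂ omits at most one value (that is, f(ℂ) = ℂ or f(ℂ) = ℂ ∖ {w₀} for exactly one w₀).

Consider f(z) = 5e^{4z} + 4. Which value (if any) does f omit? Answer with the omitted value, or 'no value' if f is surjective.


Little Picard bounds the complement of f(ℂ) to at most one point.
e^{4z} is never zero on ℂ, so 5·e^{4z} takes every value in ℂ ∖ {0}. Adding 4 shifts the range to ℂ ∖ {4}. Thus f omits exactly the value 4.

Omitted value: 4.


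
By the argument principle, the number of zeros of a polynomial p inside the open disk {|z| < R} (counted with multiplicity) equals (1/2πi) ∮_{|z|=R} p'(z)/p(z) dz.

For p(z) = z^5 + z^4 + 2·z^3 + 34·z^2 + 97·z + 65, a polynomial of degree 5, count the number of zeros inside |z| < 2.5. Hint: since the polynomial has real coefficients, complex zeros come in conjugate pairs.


The zeros of p are: (2 + 3i), (2 - 3i), (-2 + 1i), (-2 - 1i), -1.
Their magnitudes are: 3.606, 3.606, 2.236, 2.236, 1.
Zeros with |z| < R = 2.5: (-2 + 1i), (-2 - 1i), -1.
Count = 3.
By the argument principle, (1/2πi) ∮_{|z|=R} p'(z)/p(z) dz equals exactly this count.

Number of zeros inside |z| < 2.5: 3.


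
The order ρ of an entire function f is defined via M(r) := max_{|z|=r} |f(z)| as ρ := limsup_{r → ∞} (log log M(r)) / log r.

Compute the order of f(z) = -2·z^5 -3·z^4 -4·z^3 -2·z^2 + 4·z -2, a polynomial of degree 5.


|f(z)| ≤ Σ|c_k|·r^k = O(r^5) as r → ∞. Polynomial growth is O(e^{r^ε}) for every ε > 0 (since r^5/e^{r^ε} → 0), so ρ ≤ ε for all ε > 0, i.e. ρ = 0. Every nonconstant polynomial has order 0.
Therefore ρ = 0.

Order ρ = 0.


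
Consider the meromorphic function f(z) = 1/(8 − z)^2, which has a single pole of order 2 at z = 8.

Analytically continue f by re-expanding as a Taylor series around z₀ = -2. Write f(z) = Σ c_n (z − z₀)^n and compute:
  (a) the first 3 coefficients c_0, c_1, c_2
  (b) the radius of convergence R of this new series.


Let w = z − z₀, so z = z₀ + w.
Then 8 − z = 8 − (z₀ + w) = (8 − z₀) − w = 10 − w.
f(z) = 1/(10 − w)^2 = (1/(10)^2) · (1 − w/(10))^{−2}.
By the binomial series (1−u)^{−2} = Σ_{n≥0} C(n+1, 1) u^n for |u|<1, with u = w/(10):
  c_n = C(n+1, 1) / (10)^(n+2).
  c_0 = 1/(10)^2 = 1/100.
  c_1 = 2/(10)^3 = 1/500.
  c_2 = 3/(10)^4 = 3/10000.
The series is valid for |w/d| < 1, i.e. |z − z₀| < |d|.
Radius of convergence: R = |8 − z₀| = |10| = 10 (distance from z₀ to the singularity z = 8).

c_0 = 1/100, c_1 = 1/500, c_2 = 3/10000; R = 10.


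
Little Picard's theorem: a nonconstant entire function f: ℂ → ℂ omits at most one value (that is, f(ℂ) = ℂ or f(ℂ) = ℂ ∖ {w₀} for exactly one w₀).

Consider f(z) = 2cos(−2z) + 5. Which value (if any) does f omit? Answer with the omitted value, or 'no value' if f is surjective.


Little Picard bounds the complement of f(ℂ) to at most one point.
cos is entire and surjective onto ℂ: for every w ∈ ℂ, cos(ζ) = w has a solution ζ ∈ ℂ (e.g., via the complex inverse arccos). With ζ = −2z this gives z = ζ/(-2). Then 2·cos(−2z) takes every value in 2·ℂ = ℂ, and adding 5 is a bijection of ℂ. So f is surjective and omits no value. (Note: only on the real line is cos bounded by [−1, 1].)

Omitted value: no value.


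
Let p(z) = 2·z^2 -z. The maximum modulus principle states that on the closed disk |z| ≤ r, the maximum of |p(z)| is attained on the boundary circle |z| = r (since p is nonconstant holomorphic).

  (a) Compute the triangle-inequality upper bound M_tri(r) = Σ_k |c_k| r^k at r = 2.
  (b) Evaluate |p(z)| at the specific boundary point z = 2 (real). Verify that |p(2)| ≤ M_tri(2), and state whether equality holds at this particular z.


Coefficients: c_0 = 0, c_1 = -1, c_2 = 2. Radius r = 2.
Part (a). Triangle bound: M_tri(r) = Σ_k |c_k| r^k
  = |0|·2^0 + |-1|·2^1 + |2|·2^2
  = 0 + 2 + 8 = 10.
This bounds M(r) := max_{|z|=r} |p(z)| from above; equality holds iff all terms c_k z^k can be made to align in phase at a single z on |z|=r.
Part (b). At z = 2 (real, on the circle |z| = r):
  p(2) = (0)·2^0 + (-1)·2^1 + (2)·2^2 = 6.
  |p(2)| = 6.
Check: |p(2)| = 6 ≤ 10 = M_tri(2). ✓ Equality does not hold at z = 2 (the coefficients have mixed signs, so the terms do not all align in phase there).

M_tri(2) = 10; |p(2)| = 6; equality at z=2: no.


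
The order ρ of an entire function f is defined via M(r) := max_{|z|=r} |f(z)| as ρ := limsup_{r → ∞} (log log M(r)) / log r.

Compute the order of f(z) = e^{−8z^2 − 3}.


|e^{−8z^2 − 3}| = e^{Re(-8·z^2) + -3} ≤ e^{8|z|^2 + -3} = e^{8r^2 + -3} on |z| = r, so ρ ≤ 2. Choosing z on |z|=r so that -8·z^2 is real positive (always possible by picking arg z appropriately) gives |f(z)| = e^{8r^2 + -3}, matching the bound. The additive constant -3 does not affect log log M(r) ~ 2·log r. Hence ρ = 2.
Therefore ρ = 2.

Order ρ = 2.


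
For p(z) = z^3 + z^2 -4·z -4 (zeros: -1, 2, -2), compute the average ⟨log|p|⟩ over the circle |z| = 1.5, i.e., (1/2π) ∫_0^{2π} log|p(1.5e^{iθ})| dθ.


Zeros: -2, -1, 2; r = 1.5.
Inside |z| < r: -1. Outside (|z| ≥ r): -2, 2.
p(0) = -4, so log|p(0)| = log(4) = 1.3863.
Apply Jensen: I(r) = log|p(0)| + Σ_k log(r/|z_k|), summed over zeros inside |z| < r.
  log(r/|z_k|) for z_k = -1: log(1.5/1) = 0.4055
  Outside zeros (-2, 2) contribute nothing to the Jensen sum.
Sum over inside zeros: 0.4055.
I(r) = log|p(0)| + (inside sum) = 1.3863 + 0.4055 = 1.7918.
Note: since some zeros are outside |z| ≤ r, the simplified n·log(r) form does NOT apply — only the inside zeros contribute.

I(r) ≈ 1.7918.


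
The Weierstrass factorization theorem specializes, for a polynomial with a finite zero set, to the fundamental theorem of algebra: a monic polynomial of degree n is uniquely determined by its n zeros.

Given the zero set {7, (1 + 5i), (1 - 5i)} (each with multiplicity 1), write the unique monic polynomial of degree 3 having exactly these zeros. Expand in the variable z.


The polynomial is p(z) = ∏_{α ∈ S} (z − α), where S = {7, (1 + 5i), (1 - 5i)}.
Expanding the product yields: p(z) = z^3 -9·z^2 + 40·z -182.
Note conjugate pairs combine to real quadratics: (z − (1+5i))(z − (1−5i)) = z² − 2z + 26.
The resulting polynomial has degree 3 and real coefficients as required.

p(z) = z^3 -9·z^2 + 40·z -182.


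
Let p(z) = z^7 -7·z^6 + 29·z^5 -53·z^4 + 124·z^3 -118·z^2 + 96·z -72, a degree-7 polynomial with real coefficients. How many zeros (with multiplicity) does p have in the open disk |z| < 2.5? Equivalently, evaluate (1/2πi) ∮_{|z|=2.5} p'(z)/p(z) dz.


The zeros of p are: (0 + 1i), (0 - 1i), 1, (0 + 2i), (0 - 2i), (3 + 3i), (3 - 3i).
Their magnitudes are: 1, 1, 1, 2, 2, 4.243, 4.243.
Zeros with |z| < R = 2.5: (0 + 1i), (0 - 1i), 1, (0 + 2i), (0 - 2i).
Count = 5.
By the argument principle, (1/2πi) ∮_{|z|=R} p'(z)/p(z) dz equals exactly this count.

Number of zeros inside |z| < 2.5: 5.


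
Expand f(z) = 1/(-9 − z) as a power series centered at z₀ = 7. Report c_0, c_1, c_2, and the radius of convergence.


Let w = z − z₀, so z = z₀ + w.
Then -9 − z = -9 − (z₀ + w) = (-9 − z₀) − w = -16 − w.
f(z) = 1/(-16 − w) = (1/(-16)) · 1/(1 − w/(-16)) = Σ_{n≥0} w^n / (-16)^(n+1).
So c_n = 1/(-16)^(n+1):
  c_0 = 1/(-16)^1 = -1/16.
  c_1 = 1/(-16)^2 = 1/256.
  c_2 = 1/(-16)^3 = -1/4096.
The series is valid for |w/d| < 1, i.e. |z − z₀| < |d|.
Radius of convergence: R = |-9 − z₀| = |-16| = 16 (distance from z₀ to the singularity z = -9).

c_0 = -1/16, c_1 = 1/256, c_2 = -1/4096; R = 16.


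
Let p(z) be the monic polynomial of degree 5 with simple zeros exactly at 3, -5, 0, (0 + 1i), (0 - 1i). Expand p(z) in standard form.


The polynomial is p(z) = ∏_{α ∈ S} (z − α), where S = {3, -5, 0, (0 + 1i), (0 - 1i)}.
Expanding the product yields: p(z) = z^5 + 2·z^4 -14·z^3 + 2·z^2 -15·z.
Note conjugate pairs combine to real quadratics: (z − (0+1i))(z − (0−1i)) = z² + 1.
The resulting polynomial has degree 5 and real coefficients as required.

p(z) = z^5 + 2·z^4 -14·z^3 + 2·z^2 -15·z.


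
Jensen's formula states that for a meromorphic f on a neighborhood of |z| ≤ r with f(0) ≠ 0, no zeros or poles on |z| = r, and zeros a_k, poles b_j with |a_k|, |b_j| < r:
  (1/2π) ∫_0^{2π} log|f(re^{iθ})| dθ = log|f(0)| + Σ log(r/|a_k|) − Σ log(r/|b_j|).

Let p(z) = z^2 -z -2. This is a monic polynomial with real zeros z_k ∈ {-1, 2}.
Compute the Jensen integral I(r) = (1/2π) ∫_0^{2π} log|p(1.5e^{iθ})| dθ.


Zeros: -1, 2; r = 1.5.
Inside |z| < r: -1. Outside (|z| ≥ r): 2.
p(0) = -2, so log|p(0)| = log(2) = 0.6931.
Apply Jensen: I(r) = log|p(0)| + Σ_k log(r/|z_k|), summed over zeros inside |z| < r.
  log(r/|z_k|) for z_k = -1: log(1.5/1) = 0.4055
  Outside zeros (2) contribute nothing to the Jensen sum.
Sum over inside zeros: 0.4055.
I(r) = log|p(0)| + (inside sum) = 0.6931 + 0.4055 = 1.0986.
Note: since some zeros are outside |z| ≤ r, the simplified n·log(r) form does NOT apply — only the inside zeros contribute.

I(r) ≈ 1.0986.


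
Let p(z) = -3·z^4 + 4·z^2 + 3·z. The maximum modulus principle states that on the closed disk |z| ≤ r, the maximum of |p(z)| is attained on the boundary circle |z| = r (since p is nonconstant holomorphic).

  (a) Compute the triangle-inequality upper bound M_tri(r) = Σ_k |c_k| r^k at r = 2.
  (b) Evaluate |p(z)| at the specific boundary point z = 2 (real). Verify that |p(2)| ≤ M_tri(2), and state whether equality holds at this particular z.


Coefficients: c_0 = 0, c_1 = 3, c_2 = 4, c_3 = 0, c_4 = -3. Radius r = 2.
Part (a). Triangle bound: M_tri(r) = Σ_k |c_k| r^k
  = |0|·2^0 + |3|·2^1 + |4|·2^2 + |0|·2^3 + |-3|·2^4
  = 0 + 6 + 16 + 0 + 48 = 70.
This bounds M(r) := max_{|z|=r} |p(z)| from above; equality holds iff all terms c_k z^k can be made to align in phase at a single z on |z|=r.
Part (b). At z = 2 (real, on the circle |z| = r):
  p(2) = (0)·2^0 + (3)·2^1 + (4)·2^2 + (0)·2^3 + (-3)·2^4 = -26.
  |p(2)| = 26.
Check: |p(2)| = 26 ≤ 70 = M_tri(2). ✓ Equality does not hold at z = 2 (the coefficients have mixed signs, so the terms do not all align in phase there).

M_tri(2) = 70; |p(2)| = 26; equality at z=2: no.


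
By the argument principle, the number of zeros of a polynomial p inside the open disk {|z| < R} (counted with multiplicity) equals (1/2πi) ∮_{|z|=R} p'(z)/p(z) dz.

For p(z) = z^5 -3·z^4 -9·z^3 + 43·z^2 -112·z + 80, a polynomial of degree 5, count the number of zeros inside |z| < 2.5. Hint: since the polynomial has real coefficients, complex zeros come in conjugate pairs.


The zeros of p are: 4, -4, (1 + 2i), (1 - 2i), 1.
Their magnitudes are: 4, 4, 2.236, 2.236, 1.
Zeros with |z| < R = 2.5: (1 + 2i), (1 - 2i), 1.
Count = 3.
By the argument principle, (1/2πi) ∮_{|z|=R} p'(z)/p(z) dz equals exactly this count.

Number of zeros inside |z| < 2.5: 3.


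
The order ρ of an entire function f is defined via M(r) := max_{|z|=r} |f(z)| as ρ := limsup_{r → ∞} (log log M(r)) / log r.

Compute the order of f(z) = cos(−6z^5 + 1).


Write cos(w) = (e^{iw} ± e^{−iw})/(2 or 2i), so |cos(w)| ≤ e^{|w|}. With w = −6z^5 + 1, |w| ≤ 6r^5 + 1 on |z|=r, giving M(r) ≤ e^{6r^5 + 1} and ρ ≤ 5. For the lower bound, choose z on |z|=r with -6z^5 purely imaginary of modulus 6r^5; then |cos(−6z^5 + 1)| grows like e^{6r^5}/2, so ρ ≥ 5. Hence ρ = 5.
Therefore ρ = 5.

Order ρ = 5.


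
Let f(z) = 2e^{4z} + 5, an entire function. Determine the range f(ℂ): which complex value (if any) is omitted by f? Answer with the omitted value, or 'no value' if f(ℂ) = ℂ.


Little Picard bounds the complement of f(ℂ) to at most one point.
e^{4z} is never zero on ℂ, so 2·e^{4z} takes every value in ℂ ∖ {0}. Adding 5 shifts the range to ℂ ∖ {5}. Thus f omits exactly the value 5.

Omitted value: 5.


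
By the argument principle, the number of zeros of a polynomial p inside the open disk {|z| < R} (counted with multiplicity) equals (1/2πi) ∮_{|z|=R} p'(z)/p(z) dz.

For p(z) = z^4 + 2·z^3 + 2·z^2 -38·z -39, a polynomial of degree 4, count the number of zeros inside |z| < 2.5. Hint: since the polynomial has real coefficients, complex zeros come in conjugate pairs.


The zeros of p are: -1, 3, (-2 + 3i), (-2 - 3i).
Their magnitudes are: 1, 3, 3.606, 3.606.
Zeros with |z| < R = 2.5: -1.
Count = 1.
By the argument principle, (1/2πi) ∮_{|z|=R} p'(z)/p(z) dz equals exactly this count.

Number of zeros inside |z| < 2.5: 1.


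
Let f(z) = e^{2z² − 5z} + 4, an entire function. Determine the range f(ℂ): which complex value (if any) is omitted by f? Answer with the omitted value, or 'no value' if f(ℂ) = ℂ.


Little Picard bounds the complement of f(ℂ) to at most one point.
The exponent g(z) = 2z² − 5z is a nonconstant polynomial, hence surjective onto ℂ. So e^{g(z)} takes every value in {e^w : w ∈ ℂ} = ℂ ∖ {0}. Adding 4 shifts the range to ℂ ∖ {4}. f omits exactly 4.

Omitted value: 4.


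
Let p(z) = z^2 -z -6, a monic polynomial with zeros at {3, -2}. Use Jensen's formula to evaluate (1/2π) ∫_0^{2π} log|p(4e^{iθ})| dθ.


Zeros: -2, 3; r = 4.
Inside |z| < r: -2, 3. Outside (|z| ≥ r): ∅.
p(0) = -6, so log|p(0)| = log(6) = 1.7918.
Apply Jensen: I(r) = log|p(0)| + Σ_k log(r/|z_k|), summed over zeros inside |z| < r.
  log(r/|z_k|) for z_k = 3: log(4/3) = 0.2877
  log(r/|z_k|) for z_k = -2: log(4/2) = 0.6931
Sum over inside zeros: 0.9808.
I(r) = log|p(0)| + (inside sum) = 1.7918 + 0.9808 = 2.7726.
Closed form (all zeros inside, monic): I(r) = n·log(r) = 2·log(4) = 2.7726. ✓

I(r) ≈ 2.7726.


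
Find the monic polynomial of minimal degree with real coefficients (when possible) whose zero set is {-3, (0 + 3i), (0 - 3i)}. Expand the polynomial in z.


The polynomial is p(z) = ∏_{α ∈ S} (z − α), where S = {-3, (0 + 3i), (0 - 3i)}.
Expanding the product yields: p(z) = z^3 + 3·z^2 + 9·z + 27.
Note conjugate pairs combine to real quadratics: (z − (0+3i))(z − (0−3i)) = z² + 9.
The resulting polynomial has degree 3 and real coefficients as required.

p(z) = z^3 + 3·z^2 + 9·z + 27.


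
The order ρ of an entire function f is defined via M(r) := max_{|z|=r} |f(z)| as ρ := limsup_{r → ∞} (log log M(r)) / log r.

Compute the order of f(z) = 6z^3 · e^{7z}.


M(r) = max_{|z|=r} |6|·|z|^3·|e^{7z}| = 6·r^3 · e^{7r^1} (the factors attain their maxima compatibly on |z|=r). Then log M(r) = log 6 + 3·log r + 7r^1, dominated by the last term, so log log M(r) ~ 1·log r. The polynomial factor 6z^3 contributes only a log r term and does not affect the order. ρ = 1.
Therefore ρ = 1.

Order ρ = 1.


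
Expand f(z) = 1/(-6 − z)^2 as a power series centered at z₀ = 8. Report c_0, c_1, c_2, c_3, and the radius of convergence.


Let w = z − z₀, so z = z₀ + w.
Then -6 − z = -6 − (z₀ + w) = (-6 − z₀) − w = -14 − w.
f(z) = 1/(-14 − w)^2 = (1/(-14)^2) · (1 − w/(-14))^{−2}.
By the binomial series (1−u)^{−2} = Σ_{n≥0} C(n+1, 1) u^n for |u|<1, with u = w/(-14):
  c_n = C(n+1, 1) / (-14)^(n+2).
  c_0 = 1/(-14)^2 = 1/196.
  c_1 = 2/(-14)^3 = -1/1372.
  c_2 = 3/(-14)^4 = 3/38416.
  c_3 = 4/(-14)^5 = -1/134456.
The series is valid for |w/d| < 1, i.e. |z − z₀| < |d|.
Radius of convergence: R = |-6 − z₀| = |-14| = 14 (distance from z₀ to the singularity z = -6).

c_0 = 1/196, c_1 = -1/1372, c_2 = 3/38416, c_3 = -1/134456; R = 14.


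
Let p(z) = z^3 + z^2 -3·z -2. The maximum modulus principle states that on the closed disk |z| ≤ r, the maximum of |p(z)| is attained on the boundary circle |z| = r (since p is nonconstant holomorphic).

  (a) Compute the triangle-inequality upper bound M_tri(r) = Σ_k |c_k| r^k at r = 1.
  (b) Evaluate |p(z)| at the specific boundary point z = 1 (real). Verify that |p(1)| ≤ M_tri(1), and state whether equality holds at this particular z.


Coefficients: c_0 = -2, c_1 = -3, c_2 = 1, c_3 = 1. Radius r = 1.
Part (a). Triangle bound: M_tri(r) = Σ_k |c_k| r^k
  = |-2|·1^0 + |-3|·1^1 + |1|·1^2 + |1|·1^3
  = 2 + 3 + 1 + 1 = 7.
This bounds M(r) := max_{|z|=r} |p(z)| from above; equality holds iff all terms c_k z^k can be made to align in phase at a single z on |z|=r.
Part (b). At z = 1 (real, on the circle |z| = r):
  p(1) = (-2)·1^0 + (-3)·1^1 + (1)·1^2 + (1)·1^3 = -3.
  |p(1)| = 3.
Check: |p(1)| = 3 ≤ 7 = M_tri(1). ✓ Equality does not hold at z = 1 (the coefficients have mixed signs, so the terms do not all align in phase there).

M_tri(1) = 7; |p(1)| = 3; equality at z=1: no.


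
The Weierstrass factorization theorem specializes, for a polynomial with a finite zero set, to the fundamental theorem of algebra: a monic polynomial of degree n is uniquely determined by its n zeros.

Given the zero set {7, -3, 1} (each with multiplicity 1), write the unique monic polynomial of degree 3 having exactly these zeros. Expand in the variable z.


The polynomial is p(z) = ∏_{α ∈ S} (z − α), where S = {7, -3, 1}.
Expanding the product yields: p(z) = z^3 -5·z^2 -17·z + 21.
The resulting polynomial has degree 3 and real coefficients as required.

p(z) = z^3 -5·z^2 -17·z + 21.


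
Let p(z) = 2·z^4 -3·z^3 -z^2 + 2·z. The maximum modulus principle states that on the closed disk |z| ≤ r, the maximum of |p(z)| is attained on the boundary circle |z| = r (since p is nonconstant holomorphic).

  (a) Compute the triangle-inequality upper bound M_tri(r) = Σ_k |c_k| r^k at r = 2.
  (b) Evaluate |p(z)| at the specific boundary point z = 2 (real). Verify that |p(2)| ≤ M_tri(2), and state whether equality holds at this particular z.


Coefficients: c_0 = 0, c_1 = 2, c_2 = -1, c_3 = -3, c_4 = 2. Radius r = 2.
Part (a). Triangle bound: M_tri(r) = Σ_k |c_k| r^k
  = |0|·2^0 + |2|·2^1 + |-1|·2^2 + |-3|·2^3 + |2|·2^4
  = 0 + 4 + 4 + 24 + 32 = 64.
This bounds M(r) := max_{|z|=r} |p(z)| from above; equality holds iff all terms c_k z^k can be made to align in phase at a single z on |z|=r.
Part (b). At z = 2 (real, on the circle |z| = r):
  p(2) = (0)·2^0 + (2)·2^1 + (-1)·2^2 + (-3)·2^3 + (2)·2^4 = 8.
  |p(2)| = 8.
Check: |p(2)| = 8 ≤ 64 = M_tri(2). ✓ Equality does not hold at z = 2 (the coefficients have mixed signs, so the terms do not all align in phase there).

M_tri(2) = 64; |p(2)| = 8; equality at z=2: no.


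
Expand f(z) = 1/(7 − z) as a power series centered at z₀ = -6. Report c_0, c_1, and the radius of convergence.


Let w = z − z₀, so z = z₀ + w.
Then 7 − z = 7 − (z₀ + w) = (7 − z₀) − w = 13 − w.
f(z) = 1/(13 − w) = (1/(13)) · 1/(1 − w/(13)) = Σ_{n≥0} w^n / (13)^(n+1).
So c_n = 1/(13)^(n+1):
  c_0 = 1/(13)^1 = 1/13.
  c_1 = 1/(13)^2 = 1/169.
The series is valid for |w/d| < 1, i.e. |z − z₀| < |d|.
Radius of convergence: R = |7 − z₀| = |13| = 13 (distance from z₀ to the singularity z = 7).

c_0 = 1/13, c_1 = 1/169; R = 13.


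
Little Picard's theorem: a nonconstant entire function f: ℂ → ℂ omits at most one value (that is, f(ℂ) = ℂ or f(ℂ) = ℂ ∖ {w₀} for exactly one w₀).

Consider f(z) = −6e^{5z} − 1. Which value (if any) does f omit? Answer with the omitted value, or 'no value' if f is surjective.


Little Picard bounds the complement of f(ℂ) to at most one point.
e^{5z} is never zero on ℂ, so -6·e^{5z} takes every value in ℂ ∖ {0}. Adding -1 shifts the range to ℂ ∖ {-1}. Thus f omits exactly the value -1.

Omitted value: -1.
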